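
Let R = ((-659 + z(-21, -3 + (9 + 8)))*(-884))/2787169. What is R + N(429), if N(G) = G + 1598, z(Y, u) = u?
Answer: 5650161743/2787169 ≈ 2027.2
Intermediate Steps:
N(G) = 1598 + G
R = 570180/2787169 (R = ((-659 + (-3 + (9 + 8)))*(-884))/2787169 = ((-659 + (-3 + 17))*(-884))*(1/2787169) = ((-659 + 14)*(-884))*(1/2787169) = -645*(-884)*(1/2787169) = 570180*(1/2787169) = 570180/2787169 ≈ 0.20457)
R + N(429) = 570180/2787169 + (1598 + 429) = 570180/2787169 + 2027 = 5650161743/2787169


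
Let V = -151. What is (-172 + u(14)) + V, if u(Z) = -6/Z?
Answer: -2264/7 ≈ -323.43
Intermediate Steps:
(-172 + u(14)) + V = (-172 - 6/14) - 151 = (-172 - 6*1/14) - 151 = (-172 - 3/7) - 151 = -1207/7 - 151 = -2264/7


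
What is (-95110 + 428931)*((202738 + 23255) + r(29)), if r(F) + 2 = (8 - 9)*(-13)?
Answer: 75444881284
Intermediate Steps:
r(F) = 11 (r(F) = -2 + (8 - 9)*(-13) = -2 - 1*(-13) = -2 + 13 = 11)
(-95110 + 428931)*((202738 + 23255) + r(29)) = (-95110 + 428931)*((202738 + 23255) + 11) = 333821*(225993 + 11) = 333821*226004 = 75444881284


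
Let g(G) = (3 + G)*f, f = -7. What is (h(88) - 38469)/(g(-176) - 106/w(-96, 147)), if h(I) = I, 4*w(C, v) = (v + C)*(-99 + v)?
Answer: -11744586/370513 ≈ -31.698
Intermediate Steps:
w(C, v) = (-99 + v)*(C + v)/4 (w(C, v) = ((v + C)*(-99 + v))/4 = ((C + v)*(-99 + v))/4 = ((-99 + v)*(C + v))/4 = (-99 + v)*(C + v)/4)
g(G) = -21 - 7*G (g(G) = (3 + G)*(-7) = -21 - 7*G)
(h(88) - 38469)/(g(-176) - 106/w(-96, 147)) = (88 - 38469)/((-21 - 7*(-176)) - 106/(-99/4*(-96) - 99/4*147 + (¼)*147² + (¼)*(-96)*147)) = -38381/((-21 + 1232) - 106/(2376 - 14553/4 + (¼)*21609 - 3528)) = -38381/(1211 - 106/(2376 - 14553/4 + 21609/4 - 3528)) = -38381/(1211 - 106/612) = -38381/(1211 - 106*1/612) = -38381/(1211 - 53/306) = -38381/370513/306 = -38381*306/370513 = -11744586/370513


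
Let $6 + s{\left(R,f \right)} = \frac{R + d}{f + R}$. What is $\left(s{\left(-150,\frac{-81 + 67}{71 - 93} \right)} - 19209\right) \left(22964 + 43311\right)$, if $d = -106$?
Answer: $- \frac{2092131356975}{1643} \approx -1.2734 \cdot 10^{9}$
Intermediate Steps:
$s{\left(R,f \right)} = -6 + \frac{-106 + R}{R + f}$ ($s{\left(R,f \right)} = -6 + \frac{R - 106}{f + R} = -6 + \frac{-106 + R}{R + f}$)
$\left(s{\left(-150,\frac{-81 + 67}{71 - 93} \right)} - 19209\right) \left(22964 + 43311\right) = \left(\frac{-106 - 6 \frac{-81 + 67}{71 - 93} - -750}{-150 + \frac{-81 + 67}{71 - 93}} - 19209\right) \left(22964 + 43311\right) = \left(\frac{-106 - 6 \left(- \frac{14}{-22}\right) + 750}{-150 - \frac{14}{-22}} - 19209\right) 66275 = \left(\frac{-106 - 6 \left(\left(-14\right) \left(- \frac{1}{22}\right)\right) + 750}{-150 - - \frac{7}{11}} - 19209\right) 66275 = \left(\frac{-106 - \frac{42}{11} + 750}{-150 + \frac{7}{11}} - 19209\right) 66275 = \left(\frac{-106 - \frac{42}{11} + 750}{- \frac{1643}{11}} - 19209\right) 66275 = \left(\left(- \frac{11}{1643}\right) \frac{7042}{11} - 19209\right) 66275 = \left(- \frac{7042}{1643} - 19209\right) 66275 = \left(- \frac{31567429}{1643}\right) 66275 = - \frac{2092131356975}{1643}$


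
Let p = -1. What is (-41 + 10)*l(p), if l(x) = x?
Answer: 31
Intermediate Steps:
(-41 + 10)*l(p) = (-41 + 10)*(-1) = -31*(-1) = 31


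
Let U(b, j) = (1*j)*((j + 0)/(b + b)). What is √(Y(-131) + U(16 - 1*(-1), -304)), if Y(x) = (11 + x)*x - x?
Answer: 15*√23851/17 ≈ 136.27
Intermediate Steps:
U(b, j) = j²/(2*b) (U(b, j) = j*(j/((2*b))) = j*(j*(1/(2*b))) = j*(j/(2*b)) = j²/(2*b))
Y(x) = -x + x*(11 + x) (Y(x) = x*(11 + x) - x = -x + x*(11 + x))
√(Y(-131) + U(16 - 1*(-1), -304)) = √(-131*(10 - 131) + (½)*(-304)²/(16 - 1*(-1))) = √(-131*(-121) + (½)*92416/(16 + 1)) = √(15851 + (½)*92416/17) = √(15851 + (½)*(1/17)*92416) = √(15851 + 46208/17) = √(315675/17) = 15*√23851/17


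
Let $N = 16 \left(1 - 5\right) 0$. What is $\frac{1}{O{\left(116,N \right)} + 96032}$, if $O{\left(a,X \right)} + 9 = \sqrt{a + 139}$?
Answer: $\frac{96023}{9220416274} - \frac{\sqrt{255}}{9220416274} \approx 1.0412 \cdot 10^{-5}$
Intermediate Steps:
$N = 0$ ($N = 16 \left(\left(-4\right) 0\right) = 16 \cdot 0 = 0$)
$O{\left(a,X \right)} = -9 + \sqrt{139 + a}$ ($O{\left(a,X \right)} = -9 + \sqrt{a + 139} = -9 + \sqrt{139 + a}$)
$\frac{1}{O{\left(116,N \right)} + 96032} = \frac{1}{\left(-9 + \sqrt{139 + 116}\right) + 96032} = \frac{1}{\left(-9 + \sqrt{255}\right) + 96032} = \frac{1}{96023 + \sqrt{255}}$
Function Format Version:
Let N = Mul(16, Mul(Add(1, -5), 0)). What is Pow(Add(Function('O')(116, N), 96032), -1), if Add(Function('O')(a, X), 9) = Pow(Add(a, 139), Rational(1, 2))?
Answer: Add(Rational(96023, 9220416274), Mul(Rational(-1, 9220416274), Pow(255, Rational(1, 2)))) ≈ 1.0412e-5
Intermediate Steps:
N = 0 (N = Mul(16, Mul(-4, 0)) = Mul(16, 0) = 0)
Function('O')(a, X) = Add(-9, Pow(Add(139, a), Rational(1, 2))) (Function('O')(a, X) = Add(-9, Pow(Add(a, 139), Rational(1, 2))) = Add(-9, Pow(Add(139, a), Rational(1, 2))))
Pow(Add(Function('O')(116, N), 96032), -1) = Pow(Add(Add(-9, Pow(Add(139, 116), Rational(1, 2))), 96032), -1) = Pow(Add(Add(-9, Pow(255, Rational(1, 2))), 96032), -1) = Pow(Add(96023, Pow(255, Rational(1, 2))), -1)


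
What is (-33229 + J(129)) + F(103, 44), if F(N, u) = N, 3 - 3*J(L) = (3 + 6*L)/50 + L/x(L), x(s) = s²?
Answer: -641069033/19350 ≈ -33130.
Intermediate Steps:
J(L) = 49/50 - 1/(3*L) - L/25 (J(L) = 1 - ((3 + 6*L)/50 + L/(L²))/3 = 1 - ((3 + 6*L)*(1/50) + L/L²)/3 = 1 - ((3/50 + 3*L/25) + 1/L)/3 = 1 - (3/50 + 1/L + 3*L/25)/3 = 1 + (-1/50 - 1/(3*L) - L/25) = 49/50 - 1/(3*L) - L/25)
(-33229 + J(129)) + F(103, 44) = (-33229 + (49/50 - ⅓/129 - 1/25*129)) + 103 = (-33229 + (49/50 - ⅓*1/129 - 129/25)) + 103 = (-33229 + (49/50 - 1/387 - 129/25)) + 103 = (-33229 - 80933/19350) + 103 = -643062083/19350 + 103 = -641069033/19350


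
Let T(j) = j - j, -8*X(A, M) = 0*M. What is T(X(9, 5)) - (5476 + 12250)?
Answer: -17726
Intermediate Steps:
X(A, M) = 0 (X(A, M) = -0*M = -⅛*0 = 0)
T(j) = 0
T(X(9, 5)) - (5476 + 12250) = 0 - (5476 + 12250) = 0 - 1*17726 = 0 - 17726 = -17726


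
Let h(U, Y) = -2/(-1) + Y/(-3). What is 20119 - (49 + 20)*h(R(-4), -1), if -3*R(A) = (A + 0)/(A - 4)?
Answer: 19958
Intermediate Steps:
R(A) = -A/(3*(-4 + A)) (R(A) = -(A + 0)/(3*(A - 4)) = -A/(3*(-4 + A)))
h(U, Y) = 2 - Y/3 (h(U, Y) = -2*(-1) + Y*(-⅓) = 2 - Y/3)
20119 - (49 + 20)*h(R(-4), -1) = 20119 - (49 + 20)*(2 - ⅓*(-1)) = 20119 - 69*(2 + ⅓) = 20119 - 69*7/3 = 20119 - 1*161 = 20119 - 161 = 19958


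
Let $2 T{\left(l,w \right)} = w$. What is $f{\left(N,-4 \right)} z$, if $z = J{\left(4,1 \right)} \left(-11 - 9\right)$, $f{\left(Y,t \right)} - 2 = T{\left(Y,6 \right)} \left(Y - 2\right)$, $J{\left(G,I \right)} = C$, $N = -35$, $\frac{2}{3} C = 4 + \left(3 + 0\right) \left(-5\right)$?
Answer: $-35970$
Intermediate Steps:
$T{\left(l,w \right)} = \frac{w}{2}$
$C = - \frac{33}{2}$ ($C = \frac{3 \left(4 + \left(3 + 0\right) \left(-5\right)\right)}{2} = \frac{3 \left(4 + 3 \left(-5\right)\right)}{2} = \frac{3 \left(4 - 15\right)}{2} = \frac{3}{2} \left(-11\right) = - \frac{33}{2} \approx -16.5$)
$J{\left(G,I \right)} = - \frac{33}{2}$
$f{\left(Y,t \right)} = -4 + 3 Y$ ($f{\left(Y,t \right)} = 2 + \frac{1}{2} \cdot 6 \left(Y - 2\right) = 2 + 3 \left(-2 + Y\right) = 2 + \left(-6 + 3 Y\right) = -4 + 3 Y$)
$z = 330$ ($z = - \frac{33 \left(-11 - 9\right)}{2} = \left(- \frac{33}{2}\right) \left(-20\right) = 330$)
$f{\left(N,-4 \right)} z = \left(-4 + 3 \left(-35\right)\right) 330 = \left(-4 - 105\right) 330 = \left(-109\right) 330 = -35970$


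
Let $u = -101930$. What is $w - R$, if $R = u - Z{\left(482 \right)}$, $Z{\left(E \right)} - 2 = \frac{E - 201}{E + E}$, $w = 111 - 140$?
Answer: $\frac{98234773}{964} \approx 1.019 \cdot 10^{5}$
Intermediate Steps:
$w = -29$ ($w = 111 - 140 = -29$)
$Z{\left(E \right)} = 2 + \frac{-201 + E}{2 E}$ ($Z{\left(E \right)} = 2 + \frac{E - 201}{E + E} = 2 + \frac{-201 + E}{2 E}$)
$R = - \frac{98262729}{964}$ ($R = -101930 - \frac{-201 + 5 \cdot 482}{2 \cdot 482} = -101930 - \frac{1}{2} \cdot \frac{1}{482} \left(-201 + 2410\right) = -101930 - \frac{1}{2} \cdot \frac{1}{482} \cdot 2209 = -101930 - \frac{2209}{964} = - \frac{98262729}{964} \approx -1.0193 \cdot 10^{5}$)
$w - R = -29 - - \frac{98262729}{964} = -29 + \frac{98262729}{964} = \frac{98234773}{964}$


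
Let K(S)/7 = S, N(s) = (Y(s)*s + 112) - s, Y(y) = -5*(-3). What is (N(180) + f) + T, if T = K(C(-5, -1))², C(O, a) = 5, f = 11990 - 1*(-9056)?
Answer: 24903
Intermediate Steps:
f = 21046 (f = 11990 + 9056 = 21046)
Y(y) = 15
N(s) = 112 + 14*s (N(s) = (15*s + 112) - s = (112 + 15*s) - s = 112 + 14*s)
K(S) = 7*S
T = 1225 (T = (7*5)² = 35² = 1225)
(N(180) + f) + T = ((112 + 14*180) + 21046) + 1225 = ((112 + 2520) + 21046) + 1225 = (2632 + 21046) + 1225 = 23678 + 1225 = 24903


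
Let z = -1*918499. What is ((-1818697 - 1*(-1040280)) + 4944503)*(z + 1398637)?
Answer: 2000296199868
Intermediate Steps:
z = -918499
((-1818697 - 1*(-1040280)) + 4944503)*(z + 1398637) = ((-1818697 - 1*(-1040280)) + 4944503)*(-918499 + 1398637) = ((-1818697 + 1040280) + 4944503)*480138 = (-778417 + 4944503)*480138 = 4166086*480138 = 2000296199868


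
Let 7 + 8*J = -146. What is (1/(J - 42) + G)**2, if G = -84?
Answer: 1687895056/239121 ≈ 7058.8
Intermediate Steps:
J = -153/8 (J = -7/8 + (1/8)*(-146) = -7/8 - 73/4 = -153/8 ≈ -19.125)
(1/(J - 42) + G)**2 = (1/(-153/8 - 42) - 84)**2 = (1/(-489/8) - 84)**2 = (-8/489 - 84)**2 = (-41084/489)**2 = 1687895056/239121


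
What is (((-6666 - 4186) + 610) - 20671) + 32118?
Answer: 1205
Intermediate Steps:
(((-6666 - 4186) + 610) - 20671) + 32118 = ((-10852 + 610) - 20671) + 32118 = (-10242 - 20671) + 32118 = -30913 + 32118 = 1205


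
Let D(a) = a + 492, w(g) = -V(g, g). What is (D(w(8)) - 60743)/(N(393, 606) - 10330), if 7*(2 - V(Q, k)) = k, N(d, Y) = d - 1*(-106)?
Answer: 421763/68817 ≈ 6.1288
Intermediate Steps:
N(d, Y) = 106 + d (N(d, Y) = d + 106 = 106 + d)
V(Q, k) = 2 - k/7
w(g) = -2 + g/7 (w(g) = -(2 - g/7) = -2 + g/7)
D(a) = 492 + a
(D(w(8)) - 60743)/(N(393, 606) - 10330) = ((492 + (-2 + (⅐)*8)) - 60743)/((106 + 393) - 10330) = ((492 + (-2 + 8/7)) - 60743)/(499 - 10330) = ((492 - 6/7) - 60743)/(-9831) = (3438/7 - 60743)*(-1/9831) = -421763/7*(-1/9831) = 421763/68817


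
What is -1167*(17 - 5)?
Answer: -14004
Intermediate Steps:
-1167*(17 - 5) = -1167*12 = -14004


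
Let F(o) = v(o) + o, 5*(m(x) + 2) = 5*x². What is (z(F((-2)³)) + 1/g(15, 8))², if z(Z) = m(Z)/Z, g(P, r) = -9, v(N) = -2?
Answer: 198916/2025 ≈ 98.230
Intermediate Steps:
m(x) = -2 + x² (m(x) = -2 + (5*x²)/5 = -2 + x²)
F(o) = -2 + o
z(Z) = (-2 + Z²)/Z
(z(F((-2)³)) + 1/g(15, 8))² = (((-2 + (-2)³) - 2/(-2 + (-2)³)) + 1/(-9))² = (((-2 - 8) - 2/(-2 - 8)) - ⅑)² = ((-10 - 2/(-10)) - ⅑)² = ((-10 - 2*(-⅒)) - ⅑)² = ((-10 + ⅕) - ⅑)² = (-49/5 - ⅑)² = (-446/45)² = 198916/2025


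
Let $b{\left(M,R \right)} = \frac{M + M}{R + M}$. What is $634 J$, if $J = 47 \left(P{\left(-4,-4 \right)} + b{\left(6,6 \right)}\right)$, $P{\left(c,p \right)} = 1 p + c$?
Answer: $-208586$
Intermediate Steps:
$b{\left(M,R \right)} = \frac{2 M}{M + R}$
$P{\left(c,p \right)} = c + p$ ($P{\left(c,p \right)} = p + c = c + p$)
$J = -329$ ($J = 47 \left(\left(-4 - 4\right) + 2 \cdot 6 \frac{1}{6 + 6}\right) = 47 \left(-8 + 2 \cdot 6 \cdot \frac{1}{12}\right) = 47 \left(-8 + 1\right) = 47 \left(-7\right) = -329$)
$634 J = 634 \left(-329\right) = -208586$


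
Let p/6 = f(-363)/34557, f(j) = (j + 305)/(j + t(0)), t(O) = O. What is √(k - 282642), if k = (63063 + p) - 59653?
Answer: 2*I*√10087014193091079/380127 ≈ 528.42*I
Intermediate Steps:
f(j) = (305 + j)/j (f(j) = (j + 305)/(j + 0) = (305 + j)/j)
p = 116/4181397 (p = 6*(((305 - 363)/(-363))/34557) = 6*(-1/363*(-58)*(1/34557)) = 6*((58/363)*(1/34557)) = 6*(58/12544191) = 116/4181397 ≈ 2.7742e-5)
k = 14258563886/4181397 (k = (63063 + 116/4181397) - 59653 = 263691439127/4181397 - 59653 = 14258563886/4181397 ≈ 3410.0)
√(k - 282642) = √(14258563886/4181397 - 282642) = √(-1167579846988/4181397) = 2*I*√10087014193091079/380127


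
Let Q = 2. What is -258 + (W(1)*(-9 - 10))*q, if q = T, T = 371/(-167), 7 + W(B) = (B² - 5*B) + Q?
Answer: -106527/167 ≈ -637.89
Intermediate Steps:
W(B) = -5 + B² - 5*B (W(B) = -7 + ((B² - 5*B) + 2) = -7 + (2 + B² - 5*B) = -5 + B² - 5*B)
T = -371/167 (T = 371*(-1/167) = -371/167 ≈ -2.2216)
q = -371/167 ≈ -2.2216
-258 + (W(1)*(-9 - 10))*q = -258 + ((-5 + 1² - 5*1)*(-9 - 10))*(-371/167) = -258 + ((-5 + 1 - 5)*(-19))*(-371/167) = -258 - 9*(-19)*(-371/167) = -258 + 171*(-371/167) = -258 - 63441/167 = -106527/167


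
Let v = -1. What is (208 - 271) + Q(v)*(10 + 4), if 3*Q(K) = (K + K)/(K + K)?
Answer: -175/3 ≈ -58.333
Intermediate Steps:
Q(K) = ⅓ (Q(K) = ((K + K)/(K + K))/3 = ((2*K)/((2*K)))/3 = ((2*K)*(1/(2*K)))/3 = (⅓)*1 = ⅓)
(208 - 271) + Q(v)*(10 + 4) = (208 - 271) + (10 + 4)/3 = -63 + (⅓)*14 = -63 + 14/3 = -175/3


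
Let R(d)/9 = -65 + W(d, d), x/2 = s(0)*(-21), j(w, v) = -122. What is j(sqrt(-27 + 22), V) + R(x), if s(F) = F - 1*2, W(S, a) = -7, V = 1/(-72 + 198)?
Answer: -770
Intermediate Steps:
V = 1/126 ≈ 0.0079365
s(F) = -2 + F (s(F) = F - 2 = -2 + F)
x = 84 (x = 2*((-2 + 0)*(-21)) = 2*(-2*(-21)) = 2*42 = 84)
R(d) = -648 (R(d) = 9*(-65 - 7) = 9*(-72) = -648)
j(sqrt(-27 + 22), V) + R(x) = -122 - 648 = -770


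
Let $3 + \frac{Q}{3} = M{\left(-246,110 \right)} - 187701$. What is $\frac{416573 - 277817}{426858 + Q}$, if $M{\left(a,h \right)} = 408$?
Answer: $- \frac{23126}{22505} \approx -1.0276$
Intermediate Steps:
$Q = -561888$ ($Q = -9 + 3 \left(408 - 187701\right) = -9 + 3 \left(-187293\right) = -9 - 561879 = -561888$)
$\frac{416573 - 277817}{426858 + Q} = \frac{416573 - 277817}{426858 - 561888} = \frac{138756}{-135030} = 138756 \left(- \frac{1}{135030}\right) = - \frac{23126}{22505}$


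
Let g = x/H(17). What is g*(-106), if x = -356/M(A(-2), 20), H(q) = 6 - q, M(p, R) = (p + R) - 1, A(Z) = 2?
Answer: -37736/231 ≈ -163.36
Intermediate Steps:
M(p, R) = -1 + R + p (M(p, R) = (R + p) - 1 = -1 + R + p)
x = -356/21 (x = -356/(-1 + 20 + 2) = -356/21 ≈ -16.952)
g = 356/231 (g = -356/(21*(6 - 1*17)) = -356/(21*(6 - 17)) = -356/21/(-11) = -356/21*(-1/11) = 356/231 ≈ 1.5411)
g*(-106) = (356/231)*(-106) = -37736/231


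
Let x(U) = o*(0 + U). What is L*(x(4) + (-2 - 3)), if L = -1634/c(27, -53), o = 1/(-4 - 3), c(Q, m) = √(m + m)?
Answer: -31863*I*√106/371 ≈ -884.23*I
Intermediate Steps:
c(Q, m) = √2*√m (c(Q, m) = √(2*m) = √2*√m)
o = -⅐ (o = 1/(-7) = -⅐ ≈ -0.14286)
x(U) = -U/7 (x(U) = -(0 + U)/7 = -U/7)
L = 817*I*√106/53 (L = -1634*(-I*√106/106) = -(-817)*I*√106/53 = 817*I*√106/53 ≈ 158.71*I)
L*(x(4) + (-2 - 3)) = (817*I*√106/53)*(-⅐*4 + (-2 - 3)) = (817*I*√106/53)*(-4/7 - 5) = (817*I*√106/53)*(-39/7) = -31863*I*√106/371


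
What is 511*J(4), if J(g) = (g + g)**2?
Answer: 32704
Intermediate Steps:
J(g) = 4*g**2 (J(g) = (2*g)**2 = 4*g**2)
511*J(4) = 511*(4*4**2) = 511*(4*16) = 511*64 = 32704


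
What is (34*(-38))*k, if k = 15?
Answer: -19380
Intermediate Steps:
(34*(-38))*k = (34*(-38))*15 = -1292*15 = -19380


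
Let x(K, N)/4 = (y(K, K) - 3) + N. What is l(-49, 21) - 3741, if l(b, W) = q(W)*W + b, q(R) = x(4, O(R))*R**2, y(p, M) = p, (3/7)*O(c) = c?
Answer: 1848410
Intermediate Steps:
O(c) = 7*c/3
x(K, N) = -12 + 4*K + 4*N (x(K, N) = 4*((K - 3) + N) = 4*((-3 + K) + N) = 4*(-3 + K + N) = -12 + 4*K + 4*N)
q(R) = R**2*(4 + 28*R/3) (q(R) = (-12 + 4*4 + 4*(7*R/3))*R**2 = (-12 + 16 + 28*R/3)*R**2 = (4 + 28*R/3)*R**2 = R**2*(4 + 28*R/3))
l(b, W) = b + W**3*(4 + 28*W/3) (l(b, W) = (W**2*(4 + 28*W/3))*W + b = W**3*(4 + 28*W/3) + b = b + W**3*(4 + 28*W/3))
l(-49, 21) - 3741 = (-49 + 4*21**3 + (28/3)*21**4) - 3741 = (-49 + 4*9261 + (28/3)*194481) - 3741 = (-49 + 37044 + 1815156) - 3741 = 1852151 - 3741 = 1848410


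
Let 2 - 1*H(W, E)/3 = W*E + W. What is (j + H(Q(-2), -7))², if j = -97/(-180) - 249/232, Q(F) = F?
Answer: 101620050841/108993600 ≈ 932.35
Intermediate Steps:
H(W, E) = 6 - 3*W - 3*E*W (H(W, E) = 6 - 3*(W*E + W) = 6 - 3*(E*W + W) = 6 - 3*(W + E*W) = 6 + (-3*W - 3*E*W) = 6 - 3*W - 3*E*W)
j = -5579/10440 (j = -97*(-1/180) - 249*1/232 = 97/180 - 249/232 = -5579/10440 ≈ -0.53439)
(j + H(Q(-2), -7))² = (-5579/10440 + (6 - 3*(-2) - 3*(-7)*(-2)))² = (-5579/10440 + (6 + 6 - 42))² = (-5579/10440 - 30)² = (-318779/10440)² = 101620050841/108993600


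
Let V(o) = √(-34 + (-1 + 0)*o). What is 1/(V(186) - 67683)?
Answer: -6153/416453519 - 2*I*√55/4580988709 ≈ -1.4775e-5 - 3.2378e-9*I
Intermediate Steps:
V(o) = √(-34 - o)
1/(V(186) - 67683) = 1/(√(-34 - 1*186) - 67683) = 1/(√(-34 - 186) - 67683) = 1/(√(-220) - 67683) = 1/(2*I*√55 - 67683) = 1/(-67683 + 2*I*√55)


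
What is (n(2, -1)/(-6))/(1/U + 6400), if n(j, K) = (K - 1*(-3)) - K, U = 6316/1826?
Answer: -1579/20212113 ≈ -7.8121e-5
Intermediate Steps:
U = 3158/913 (U = 6316*(1/1826) = 3158/913 ≈ 3.4589)
n(j, K) = 3 (n(j, K) = (K + 3) - K = (3 + K) - K = 3)
(n(2, -1)/(-6))/(1/U + 6400) = (3/(-6))/(1/(3158/913) + 6400) = (3*(-⅙))/(913/3158 + 6400) = -½/(20212113/3158) = (3158/20212113)*(-½) = -1579/20212113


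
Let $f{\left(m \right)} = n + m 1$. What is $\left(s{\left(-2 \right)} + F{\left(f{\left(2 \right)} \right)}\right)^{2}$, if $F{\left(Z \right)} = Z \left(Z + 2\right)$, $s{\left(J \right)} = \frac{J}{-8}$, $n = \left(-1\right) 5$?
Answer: $\frac{169}{16} \approx 10.563$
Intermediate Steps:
$n = -5$
$s{\left(J \right)} = - \frac{J}{8}$ ($s{\left(J \right)} = J \left(- \frac{1}{8}\right) = - \frac{J}{8}$)
$f{\left(m \right)} = -5 + m$ ($f{\left(m \right)} = -5 + m 1 = -5 + m$)
$F{\left(Z \right)} = Z \left(2 + Z\right)$
$\left(s{\left(-2 \right)} + F{\left(f{\left(2 \right)} \right)}\right)^{2} = \left(\left(- \frac{1}{8}\right) \left(-2\right) + \left(-5 + 2\right) \left(2 + \left(-5 + 2\right)\right)\right)^{2} = \left(\frac{1}{4} - 3 \left(2 - 3\right)\right)^{2} = \left(\frac{1}{4} - -3\right)^{2} = \left(\frac{1}{4} + 3\right)^{2} = \left(\frac{13}{4}\right)^{2} = \frac{169}{16}$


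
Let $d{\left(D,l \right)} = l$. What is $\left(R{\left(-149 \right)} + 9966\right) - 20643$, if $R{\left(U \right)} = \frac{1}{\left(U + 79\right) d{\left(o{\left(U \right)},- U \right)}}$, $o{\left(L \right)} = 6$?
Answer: $- \frac{111361111}{10430} \approx -10677.0$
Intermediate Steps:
$R{\left(U \right)} = - \frac{1}{U \left(79 + U\right)}$ ($R{\left(U \right)} = \frac{1}{\left(U + 79\right) \left(- U\right)} = \frac{\left(-1\right) \frac{1}{U}}{79 + U} = - \frac{1}{U \left(79 + U\right)}$)
$\left(R{\left(-149 \right)} + 9966\right) - 20643 = \left(- \frac{1}{\left(-149\right) \left(79 - 149\right)} + 9966\right) - 20643 = \left(\left(-1\right) \left(- \frac{1}{149}\right) \frac{1}{-70} + 9966\right) - 20643 = \left(\left(-1\right) \left(- \frac{1}{149}\right) \left(- \frac{1}{70}\right) + 9966\right) - 20643 = \left(- \frac{1}{10430} + 9966\right) - 20643 = \frac{103945379}{10430} - 20643 = - \frac{111361111}{10430}$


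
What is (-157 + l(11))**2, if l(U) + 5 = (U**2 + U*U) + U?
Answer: 8281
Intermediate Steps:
l(U) = -5 + U + 2*U**2 (l(U) = -5 + ((U**2 + U*U) + U) = -5 + ((U**2 + U**2) + U) = -5 + (2*U**2 + U) = -5 + (U + 2*U**2) = -5 + U + 2*U**2)
(-157 + l(11))**2 = (-157 + (-5 + 11 + 2*11**2))**2 = (-157 + (-5 + 11 + 2*121))**2 = (-157 + (-5 + 11 + 242))**2 = (-157 + 248)**2 = 91**2 = 8281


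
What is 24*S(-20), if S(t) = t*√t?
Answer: -960*I*√5 ≈ -2146.6*I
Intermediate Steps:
S(t) = t^(3/2)
24*S(-20) = 24*(-20)^(3/2) = 24*(-40*I*√5) = -960*I*√5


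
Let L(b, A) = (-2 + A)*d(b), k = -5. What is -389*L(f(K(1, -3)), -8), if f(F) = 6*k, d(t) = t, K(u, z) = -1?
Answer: -116700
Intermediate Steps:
f(F) = -30 (f(F) = 6*(-5) = -30)
L(b, A) = b*(-2 + A) (L(b, A) = (-2 + A)*b = b*(-2 + A))
-389*L(f(K(1, -3)), -8) = -(-11670)*(-2 - 8) = -(-11670)*(-10) = -389*300 = -116700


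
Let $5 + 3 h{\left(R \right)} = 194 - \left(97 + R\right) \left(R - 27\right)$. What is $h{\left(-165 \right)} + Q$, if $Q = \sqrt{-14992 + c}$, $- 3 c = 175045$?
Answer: $-4289 + \frac{i \sqrt{660063}}{3} \approx -4289.0 + 270.81 i$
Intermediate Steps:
$c = - \frac{175045}{3}$ ($c = \left(- \frac{1}{3}\right) 175045 = - \frac{175045}{3} \approx -58348.0$)
$h{\left(R \right)} = 63 - \frac{\left(-27 + R\right) \left(97 + R\right)}{3}$ ($h{\left(R \right)} = - \frac{5}{3} + \frac{194 - \left(97 + R\right) \left(R - 27\right)}{3} = - \frac{5}{3} + \frac{194 - \left(97 + R\right) \left(-27 + R\right)}{3} = - \frac{5}{3} + \frac{194 - \left(-27 + R\right) \left(97 + R\right)}{3} = - \frac{5}{3} - \left(- \frac{194}{3} + \frac{\left(-27 + R\right) \left(97 + R\right)}{3}\right) = 63 - \frac{\left(-27 + R\right) \left(97 + R\right)}{3}$)
$Q = \frac{i \sqrt{660063}}{3}$ ($Q = \sqrt{-14992 - \frac{175045}{3}} = \sqrt{- \frac{220021}{3}} = \frac{i \sqrt{660063}}{3} \approx 270.81 i$)
$h{\left(-165 \right)} + Q = \left(936 - -3850 - \frac{\left(-165\right)^{2}}{3}\right) + \frac{i \sqrt{660063}}{3} = \left(936 + 3850 - 9075\right) + \frac{i \sqrt{660063}}{3} = -4289 + \frac{i \sqrt{660063}}{3}$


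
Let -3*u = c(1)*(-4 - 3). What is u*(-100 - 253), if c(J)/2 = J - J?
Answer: 0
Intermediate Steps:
c(J) = 0 (c(J) = 2*(J - J) = 2*0 = 0)
u = 0 (u = -0*(-4 - 3) = -0*(-7) = -1/3*0 = 0)
u*(-100 - 253) = 0*(-100 - 253) = 0*(-353) = 0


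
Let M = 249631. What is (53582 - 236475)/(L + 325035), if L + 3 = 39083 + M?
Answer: -182893/613746 ≈ -0.29799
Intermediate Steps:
L = 288711 (L = -3 + (39083 + 249631) = -3 + 288714 = 288711)
(53582 - 236475)/(L + 325035) = (53582 - 236475)/(288711 + 325035) = -182893/613746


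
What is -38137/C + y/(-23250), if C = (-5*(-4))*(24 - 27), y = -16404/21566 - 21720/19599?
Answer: 2082095030723497/3275708263500 ≈ 635.62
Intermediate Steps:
y = -131652586/70445339 (y = -16404*1/21566 - 21720*1/19599 = -8202/10783 - 7240/6533 = -131652586/70445339 ≈ -1.8689)
C = -60 (C = 20*(-3) = -60)
-38137/C + y/(-23250) = -38137/(-60) - 131652586/70445339/(-23250) = -38137*(-1/60) - 131652586/70445339*(-1/23250) = 38137/60 + 65826293/818927065875 = 2082095030723497/3275708263500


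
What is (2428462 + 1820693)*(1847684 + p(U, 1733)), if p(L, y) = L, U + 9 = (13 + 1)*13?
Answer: 7851830810835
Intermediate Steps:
U = 173 (U = -9 + (13 + 1)*13 = -9 + 14*13 = -9 + 182 = 173)
(2428462 + 1820693)*(1847684 + p(U, 1733)) = (2428462 + 1820693)*(1847684 + 173) = 4249155*1847857 = 7851830810835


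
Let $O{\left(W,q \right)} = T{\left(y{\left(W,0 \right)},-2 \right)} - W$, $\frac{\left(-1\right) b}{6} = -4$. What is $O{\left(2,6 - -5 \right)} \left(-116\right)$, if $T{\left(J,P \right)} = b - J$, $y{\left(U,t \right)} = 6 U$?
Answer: $-1160$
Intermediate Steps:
$b = 24$ ($b = \left(-6\right) \left(-4\right) = 24$)
$T{\left(J,P \right)} = 24 - J$
$O{\left(W,q \right)} = 24 - 7 W$ ($O{\left(W,q \right)} = \left(24 - 6 W\right) - W = 24 - 7 W$)
$O{\left(2,6 - -5 \right)} \left(-116\right) = \left(24 - 14\right) \left(-116\right) = 10 \left(-116\right) = -1160$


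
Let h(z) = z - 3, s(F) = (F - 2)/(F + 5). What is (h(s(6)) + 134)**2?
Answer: 2088025/121 ≈ 17256.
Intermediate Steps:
s(F) = (-2 + F)/(5 + F)
h(z) = -3 + z
(h(s(6)) + 134)**2 = ((-3 + (-2 + 6)/(5 + 6)) + 134)**2 = ((-3 + 4/11) + 134)**2 = (-29/11 + 134)**2 = (1445/11)**2 = 2088025/121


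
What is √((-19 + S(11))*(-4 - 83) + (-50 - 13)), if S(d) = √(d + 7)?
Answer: √(1590 - 261*√2) ≈ 34.941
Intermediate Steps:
S(d) = √(7 + d)
√((-19 + S(11))*(-4 - 83) + (-50 - 13)) = √((-19 + √(7 + 11))*(-4 - 83) + (-50 - 13)) = √((-19 + √18)*(-87) - 63) = √((-19 + 3*√2)*(-87) - 63) = √((1653 - 261*√2) - 63) = √(1590 - 261*√2)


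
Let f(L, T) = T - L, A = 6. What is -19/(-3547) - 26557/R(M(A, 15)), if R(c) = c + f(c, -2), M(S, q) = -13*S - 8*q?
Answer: 94197717/7094 ≈ 13279.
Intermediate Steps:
R(c) = -2 (R(c) = c + (-2 - c) = -2)
-19/(-3547) - 26557/R(M(A, 15)) = -19/(-3547) - 26557/(-2) = -19*(-1/3547) - 26557*(-½) = 19/3547 + 26557/2 = 94197717/7094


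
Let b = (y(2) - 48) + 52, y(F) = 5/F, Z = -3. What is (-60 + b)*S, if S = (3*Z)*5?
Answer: 4815/2 ≈ 2407.5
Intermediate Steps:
b = 13/2 (b = (5/2 - 48) + 52 = -91/2 + 52 = 13/2 ≈ 6.5000)
S = -45 (S = (3*(-3))*5 = -9*5 = -45)
(-60 + b)*S = (-60 + 13/2)*(-45) = -107/2*(-45) = 4815/2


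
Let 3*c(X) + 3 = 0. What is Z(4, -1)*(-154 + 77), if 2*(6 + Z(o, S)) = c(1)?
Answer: 1001/2 ≈ 500.50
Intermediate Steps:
c(X) = -1 (c(X) = -1 + (1/3)*0 = -1 + 0 = -1)
Z(o, S) = -13/2 (Z(o, S) = -6 + (1/2)*(-1) = -6 - 1/2 = -13/2)
Z(4, -1)*(-154 + 77) = -13*(-154 + 77)/2 = -13/2*(-77) = 1001/2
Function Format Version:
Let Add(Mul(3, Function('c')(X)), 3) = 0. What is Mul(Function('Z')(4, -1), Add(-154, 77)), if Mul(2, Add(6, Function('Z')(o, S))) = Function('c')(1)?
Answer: Rational(1001, 2) ≈ 500.50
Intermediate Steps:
Function('c')(X) = -1 (Function('c')(X) = Add(-1, Mul(Rational(1, 3), 0)) = Add(-1, 0) = -1)
Function('Z')(o, S) = Rational(-13, 2) (Function('Z')(o, S) = Add(-6, Mul(Rational(1, 2), -1)) = Add(-6, Rational(-1, 2)) = Rational(-13, 2))
Mul(Function('Z')(4, -1), Add(-154, 77)) = Mul(Rational(-13, 2), Add(-154, 77)) = Mul(Rational(-13, 2), -77) = Rational(1001, 2)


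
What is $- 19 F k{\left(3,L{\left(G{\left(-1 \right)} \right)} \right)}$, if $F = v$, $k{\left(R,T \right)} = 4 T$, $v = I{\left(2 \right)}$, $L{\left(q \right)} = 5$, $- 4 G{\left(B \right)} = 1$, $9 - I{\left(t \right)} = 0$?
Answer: $-3420$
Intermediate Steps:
$I{\left(t \right)} = 9$ ($I{\left(t \right)} = 9 - 0 = 9 + 0 = 9$)
$G{\left(B \right)} = - \frac{1}{4}$ ($G{\left(B \right)} = \left(- \frac{1}{4}\right) 1 = - \frac{1}{4}$)
$v = 9$
$F = 9$
$- 19 F k{\left(3,L{\left(G{\left(-1 \right)} \right)} \right)} = \left(-19\right) 9 \cdot 4 \cdot 5 = \left(-171\right) 20 = -3420$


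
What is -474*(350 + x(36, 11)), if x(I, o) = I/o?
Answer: -1841964/11 ≈ -1.6745e+5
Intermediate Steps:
-474*(350 + x(36, 11)) = -474*(350 + 36/11) = -474*3886/11 = -1841964/11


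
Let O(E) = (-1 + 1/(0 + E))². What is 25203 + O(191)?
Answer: 919466743/36481 ≈ 25204.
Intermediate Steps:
O(E) = (-1 + 1/E)²
25203 + O(191) = 25203 + (-1 + 191)²/191² = 25203 + (1/36481)*190² = 25203 + (1/36481)*36100 = 25203 + 36100/36481 = 919466743/36481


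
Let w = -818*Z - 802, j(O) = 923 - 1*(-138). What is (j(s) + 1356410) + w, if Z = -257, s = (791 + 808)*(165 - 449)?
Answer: 1566895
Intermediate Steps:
s = -454116 (s = 1599*(-284) = -454116)
j(O) = 1061 (j(O) = 923 + 138 = 1061)
w = 209424 (w = -818*(-257) - 802 = 210226 - 802 = 209424)
(j(s) + 1356410) + w = (1061 + 1356410) + 209424 = 1357471 + 209424 = 1566895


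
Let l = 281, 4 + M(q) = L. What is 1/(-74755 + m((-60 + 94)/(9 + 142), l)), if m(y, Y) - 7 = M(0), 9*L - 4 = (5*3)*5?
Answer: -9/672689 ≈ -1.3379e-5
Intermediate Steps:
L = 79/9 (L = 4/9 + ((5*3)*5)/9 = 4/9 + (15*5)/9 = 4/9 + (⅑)*75 = 4/9 + 25/3 = 79/9 ≈ 8.7778)
M(q) = 43/9 (M(q) = -4 + 79/9 = 43/9)
m(y, Y) = 106/9 (m(y, Y) = 7 + 43/9 = 106/9)
1/(-74755 + m((-60 + 94)/(9 + 142), l)) = 1/(-74755 + 106/9) = 1/(-672689/9) = -9/672689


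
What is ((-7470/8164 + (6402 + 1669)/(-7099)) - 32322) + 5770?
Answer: -769486449723/28978118 ≈ -26554.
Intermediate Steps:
((-7470/8164 + (6402 + 1669)/(-7099)) - 32322) + 5770 = ((-7470*1/8164 + 8071*(-1/7099)) - 32322) + 5770 = ((-3735/4082 - 8071/7099) - 32322) + 5770 = (-59460587/28978118 - 32322) + 5770 = -936690190583/28978118 + 5770 = -769486449723/28978118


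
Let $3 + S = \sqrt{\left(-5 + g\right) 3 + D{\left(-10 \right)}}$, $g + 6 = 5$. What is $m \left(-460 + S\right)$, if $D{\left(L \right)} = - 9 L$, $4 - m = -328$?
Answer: $-153716 + 1992 \sqrt{2} \approx -1.509 \cdot 10^{5}$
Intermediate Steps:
$g = -1$ ($g = -6 + 5 = -1$)
$m = 332$ ($m = 4 - -328 = 4 + 328 = 332$)
$S = -3 + 6 \sqrt{2}$ ($S = -3 + \sqrt{\left(-5 - 1\right) 3 - -90} = -3 + \sqrt{\left(-6\right) 3 + 90} = -3 + \sqrt{-18 + 90} = -3 + \sqrt{72} = -3 + 6 \sqrt{2} \approx 5.4853$)
$m \left(-460 + S\right) = 332 \left(-460 - \left(3 - 6 \sqrt{2}\right)\right) = 332 \left(-463 + 6 \sqrt{2}\right) = -153716 + 1992 \sqrt{2}$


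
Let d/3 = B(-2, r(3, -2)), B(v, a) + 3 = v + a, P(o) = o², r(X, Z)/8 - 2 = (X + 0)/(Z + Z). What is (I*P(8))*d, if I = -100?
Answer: -96000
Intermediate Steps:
r(X, Z) = 16 + 4*X/Z (r(X, Z) = 16 + 8*((X + 0)/(Z + Z)) = 16 + 8*(X/((2*Z))) = 16 + 8*(X*(1/(2*Z))) = 16 + 8*(X/(2*Z)) = 16 + 4*X/Z)
B(v, a) = -3 + a + v (B(v, a) = -3 + (v + a) = -3 + (a + v) = -3 + a + v)
d = 15 (d = 3*(-3 + (16 + 4*3/(-2)) - 2) = 3*(-3 + (16 + 4*3*(-½)) - 2) = 3*(-3 + (16 - 6) - 2) = 3*(-3 + 10 - 2) = 3*5 = 15)
(I*P(8))*d = -100*8²*15 = -100*64*15 = -6400*15 = -96000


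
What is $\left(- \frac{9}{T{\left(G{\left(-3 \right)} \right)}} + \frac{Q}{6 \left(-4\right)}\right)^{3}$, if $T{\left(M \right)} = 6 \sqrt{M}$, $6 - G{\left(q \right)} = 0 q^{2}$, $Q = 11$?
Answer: $- \frac{8459}{13824} - \frac{193 \sqrt{6}}{768} \approx -1.2275$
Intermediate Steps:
$G{\left(q \right)} = 6$ ($G{\left(q \right)} = 6 - 0 q^{2} = 6 - 0 = 6 + 0 = 6$)
$\left(- \frac{9}{T{\left(G{\left(-3 \right)} \right)}} + \frac{Q}{6 \left(-4\right)}\right)^{3} = \left(- \frac{9}{6 \sqrt{6}} + \frac{11}{6 \left(-4\right)}\right)^{3} = \left(- 9 \frac{\sqrt{6}}{36} + \frac{11}{-24}\right)^{3} = \left(- \frac{\sqrt{6}}{4} + 11 \left(- \frac{1}{24}\right)\right)^{3} = \left(- \frac{\sqrt{6}}{4} - \frac{11}{24}\right)^{3} = \left(- \frac{11}{24} - \frac{\sqrt{6}}{4}\right)^{3}$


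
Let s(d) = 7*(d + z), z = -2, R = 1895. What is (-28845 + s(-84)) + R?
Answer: -27552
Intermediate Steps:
s(d) = -14 + 7*d (s(d) = 7*(d - 2) = 7*(-2 + d) = -14 + 7*d)
(-28845 + s(-84)) + R = (-28845 + (-14 + 7*(-84))) + 1895 = (-28845 + (-14 - 588)) + 1895 = (-28845 - 602) + 1895 = -29447 + 1895 = -27552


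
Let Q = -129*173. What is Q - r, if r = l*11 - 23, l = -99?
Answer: -21205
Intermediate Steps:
Q = -22317
r = -1112 (r = -99*11 - 23 = -1089 - 23 = -1112)
Q - r = -22317 - 1*(-1112) = -22317 + 1112 = -21205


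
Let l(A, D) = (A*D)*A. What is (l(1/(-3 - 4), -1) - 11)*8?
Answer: -4320/49 ≈ -88.163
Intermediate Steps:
l(A, D) = D*A²
(l(1/(-3 - 4), -1) - 11)*8 = (-(1/(-3 - 4))² - 11)*8 = (-(1/(-7))² - 11)*8 = (-(-⅐)² - 11)*8 = (-1*1/49 - 11)*8 = (-1/49 - 11)*8 = -540/49*8 = -4320/49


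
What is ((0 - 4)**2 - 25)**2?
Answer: 81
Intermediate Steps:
((0 - 4)**2 - 25)**2 = ((-4)**2 - 25)**2 = (16 - 25)**2 = (-9)**2 = 81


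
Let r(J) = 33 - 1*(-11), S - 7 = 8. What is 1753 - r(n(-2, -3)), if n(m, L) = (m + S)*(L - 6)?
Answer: 1709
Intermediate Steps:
S = 15 (S = 7 + 8 = 15)
n(m, L) = (-6 + L)*(15 + m) (n(m, L) = (m + 15)*(L - 6) = (15 + m)*(-6 + L) = (-6 + L)*(15 + m))
r(J) = 44 (r(J) = 33 + 11 = 44)
1753 - r(n(-2, -3)) = 1753 - 1*44 = 1753 - 44 = 1709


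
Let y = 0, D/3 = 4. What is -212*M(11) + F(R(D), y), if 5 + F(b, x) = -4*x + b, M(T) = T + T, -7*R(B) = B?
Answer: -32695/7 ≈ -4670.7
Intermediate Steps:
D = 12 (D = 3*4 = 12)
R(B) = -B/7
M(T) = 2*T
F(b, x) = -5 + b - 4*x (F(b, x) = -5 + (-4*x + b) = -5 + (b - 4*x) = -5 + b - 4*x)
-212*M(11) + F(R(D), y) = -424*11 + (-5 - ⅐*12 - 4*0) = -212*22 + (-5 - 12/7 + 0) = -4664 - 47/7 = -32695/7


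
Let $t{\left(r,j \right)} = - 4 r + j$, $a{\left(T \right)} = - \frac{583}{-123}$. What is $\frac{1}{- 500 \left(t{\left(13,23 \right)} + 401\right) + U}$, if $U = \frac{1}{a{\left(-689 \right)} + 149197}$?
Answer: $- \frac{18351814}{3413437403877} \approx -5.3763 \cdot 10^{-6}$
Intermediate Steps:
$a{\left(T \right)} = \frac{583}{123}$ ($a{\left(T \right)} = \left(-583\right) \left(- \frac{1}{123}\right) = \frac{583}{123}$)
$U = \frac{123}{18351814}$ ($U = \frac{1}{\frac{583}{123} + 149197} = \frac{1}{\frac{18351814}{123}} = \frac{123}{18351814} \approx 6.7023 \cdot 10^{-6}$)
$t{\left(r,j \right)} = j - 4 r$
$\frac{1}{- 500 \left(t{\left(13,23 \right)} + 401\right) + U} = \frac{1}{- 500 \left(\left(23 - 52\right) + 401\right) + \frac{123}{18351814}} = \frac{1}{- 500 \left(-29 + 401\right) + \frac{123}{18351814}} = \frac{1}{\left(-500\right) 372 + \frac{123}{18351814}} = \frac{1}{-186000 + \frac{123}{18351814}} = \frac{1}{- \frac{3413437403877}{18351814}} = - \frac{18351814}{3413437403877}$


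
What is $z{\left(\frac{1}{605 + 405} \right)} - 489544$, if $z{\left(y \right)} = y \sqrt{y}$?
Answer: $-489544 + \frac{\sqrt{1010}}{1020100} \approx -4.8954 \cdot 10^{5}$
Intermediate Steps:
$z{\left(y \right)} = y^{\frac{3}{2}}$
$z{\left(\frac{1}{605 + 405} \right)} - 489544 = \left(\frac{1}{605 + 405}\right)^{\frac{3}{2}} - 489544 = \left(\frac{1}{1010}\right)^{\frac{3}{2}} - 489544 = \frac{\sqrt{1010}}{1020100} - 489544 = -489544 + \frac{\sqrt{1010}}{1020100}$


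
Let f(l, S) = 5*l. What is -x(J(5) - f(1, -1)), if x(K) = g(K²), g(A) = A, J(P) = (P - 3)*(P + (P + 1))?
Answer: -289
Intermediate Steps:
J(P) = (1 + 2*P)*(-3 + P) (J(P) = (-3 + P)*(P + (1 + P)) = (-3 + P)*(1 + 2*P) = (1 + 2*P)*(-3 + P))
x(K) = K²
-x(J(5) - f(1, -1)) = -((-3 - 5*5 + 2*5²) - 5)² = -((-3 - 25 + 2*25) - 1*5)² = -((-3 - 25 + 50) - 5)² = -(22 - 5)² = -1*17² = -1*289 = -289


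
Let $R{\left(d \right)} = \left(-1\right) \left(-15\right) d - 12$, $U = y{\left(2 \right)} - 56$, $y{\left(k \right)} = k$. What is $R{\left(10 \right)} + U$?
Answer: $84$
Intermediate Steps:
$U = -54$ ($U = 2 - 56 = -54$)
$R{\left(d \right)} = -12 + 15 d$ ($R{\left(d \right)} = 15 d - 12 = -12 + 15 d$)
$R{\left(10 \right)} + U = \left(-12 + 15 \cdot 10\right) - 54 = \left(-12 + 150\right) - 54 = 138 - 54 = 84$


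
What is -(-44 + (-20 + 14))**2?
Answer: -2500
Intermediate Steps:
-(-44 + (-20 + 14))**2 = -(-44 - 6)**2 = -1*(-50)**2 = -1*2500 = -2500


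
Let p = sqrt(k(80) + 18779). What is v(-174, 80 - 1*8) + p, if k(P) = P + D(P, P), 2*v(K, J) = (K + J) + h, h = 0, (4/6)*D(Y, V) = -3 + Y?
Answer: -51 + sqrt(75898)/2 ≈ 86.748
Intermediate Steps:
D(Y, V) = -9/2 + 3*Y/2 (D(Y, V) = 3*(-3 + Y)/2 = -9/2 + 3*Y/2)
v(K, J) = J/2 + K/2 (v(K, J) = ((K + J) + 0)/2 = ((J + K) + 0)/2 = (J + K)/2 = J/2 + K/2)
k(P) = -9/2 + 5*P/2 (k(P) = P + (-9/2 + 3*P/2) = -9/2 + 5*P/2)
p = sqrt(75898)/2 (p = sqrt((-9/2 + (5/2)*80) + 18779) = sqrt((-9/2 + 200) + 18779) = sqrt(391/2 + 18779) = sqrt(37949/2) = sqrt(75898)/2 ≈ 137.75)
v(-174, 80 - 1*8) + p = ((80 - 1*8)/2 + (1/2)*(-174)) + sqrt(75898)/2 = ((80 - 8)/2 - 87) + sqrt(75898)/2 = ((1/2)*72 - 87) + sqrt(75898)/2 = (36 - 87) + sqrt(75898)/2 = -51 + sqrt(75898)/2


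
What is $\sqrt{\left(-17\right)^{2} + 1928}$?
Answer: $\sqrt{2217} \approx 47.085$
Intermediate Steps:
$\sqrt{\left(-17\right)^{2} + 1928} = \sqrt{289 + 1928} = \sqrt{2217}$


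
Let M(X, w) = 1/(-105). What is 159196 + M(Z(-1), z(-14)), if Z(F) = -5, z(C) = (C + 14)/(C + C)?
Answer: 16715579/105 ≈ 1.5920e+5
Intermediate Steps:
z(C) = (14 + C)/(2*C) (z(C) = (14 + C)/((2*C)) = (14 + C)*(1/(2*C)) = (14 + C)/(2*C))
M(X, w) = -1/105
159196 + M(Z(-1), z(-14)) = 159196 - 1/105 = 16715579/105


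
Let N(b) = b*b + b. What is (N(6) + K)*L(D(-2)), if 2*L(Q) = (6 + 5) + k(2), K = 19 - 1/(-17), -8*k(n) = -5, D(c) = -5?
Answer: 48267/136 ≈ 354.90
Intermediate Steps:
N(b) = b + b**2 (N(b) = b**2 + b = b + b**2)
k(n) = 5/8 (k(n) = -1/8*(-5) = 5/8)
K = 324/17 (K = 19 - 1*(-1/17) = 19 + 1/17 = 324/17 ≈ 19.059)
L(Q) = 93/16 (L(Q) = ((6 + 5) + 5/8)/2 = (11 + 5/8)/2 = (1/2)*(93/8) = 93/16)
(N(6) + K)*L(D(-2)) = (6*(1 + 6) + 324/17)*(93/16) = (6*7 + 324/17)*(93/16) = (42 + 324/17)*(93/16) = (1038/17)*(93/16) = 48267/136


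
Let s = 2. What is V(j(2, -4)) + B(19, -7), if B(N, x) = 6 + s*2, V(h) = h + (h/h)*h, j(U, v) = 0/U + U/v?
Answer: 9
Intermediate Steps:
j(U, v) = U/v (j(U, v) = 0 + U/v = U/v)
V(h) = 2*h (V(h) = h + 1*h = h + h = 2*h)
B(N, x) = 10 (B(N, x) = 6 + 2*2 = 6 + 4 = 10)
V(j(2, -4)) + B(19, -7) = 2*(2/(-4)) + 10 = 2*(2*(-¼)) + 10 = 2*(-½) + 10 = -1 + 10 = 9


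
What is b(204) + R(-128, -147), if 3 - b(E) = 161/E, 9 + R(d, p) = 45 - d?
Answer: 33907/204 ≈ 166.21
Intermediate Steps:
R(d, p) = 36 - d (R(d, p) = -9 + (45 - d) = 36 - d)
b(E) = 3 - 161/E
b(204) + R(-128, -147) = (3 - 161/204) + (36 - 1*(-128)) = (3 - 161*1/204) + (36 + 128) = (3 - 161/204) + 164 = 451/204 + 164 = 33907/204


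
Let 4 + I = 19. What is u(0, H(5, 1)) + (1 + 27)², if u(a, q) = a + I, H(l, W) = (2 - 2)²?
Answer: 799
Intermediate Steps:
I = 15 (I = -4 + 19 = 15)
H(l, W) = 0 (H(l, W) = 0² = 0)
u(a, q) = 15 + a (u(a, q) = a + 15 = 15 + a)
u(0, H(5, 1)) + (1 + 27)² = (15 + 0) + (1 + 27)² = 15 + 28² = 15 + 784 = 799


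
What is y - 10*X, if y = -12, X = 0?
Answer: -12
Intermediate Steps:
y - 10*X = -12 - 10*0 = -12 + 0 = -12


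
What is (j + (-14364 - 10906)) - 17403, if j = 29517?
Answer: -13156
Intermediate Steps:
(j + (-14364 - 10906)) - 17403 = (29517 + (-14364 - 10906)) - 17403 = (29517 - 25270) - 17403 = 4247 - 17403 = -13156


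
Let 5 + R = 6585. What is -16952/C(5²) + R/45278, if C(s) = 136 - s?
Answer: -383411138/2512929 ≈ -152.58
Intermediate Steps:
R = 6580 (R = -5 + 6585 = 6580)
-16952/C(5²) + R/45278 = -16952/(136 - 1*5²) + 6580/45278 = -16952/(136 - 1*25) + 6580*(1/45278) = -16952/(136 - 25) + 3290/22639 = -16952/111 + 3290/22639 = -383411138/2512929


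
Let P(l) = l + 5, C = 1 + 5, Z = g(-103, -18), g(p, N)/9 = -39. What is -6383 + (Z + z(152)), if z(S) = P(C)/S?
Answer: -1023557/152 ≈ -6733.9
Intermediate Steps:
g(p, N) = -351 (g(p, N) = 9*(-39) = -351)
Z = -351
C = 6
P(l) = 5 + l
z(S) = 11/S (z(S) = (5 + 6)/S = 11/S)
-6383 + (Z + z(152)) = -6383 + (-351 + 11/152) = -6383 - 53341/152 = -1023557/152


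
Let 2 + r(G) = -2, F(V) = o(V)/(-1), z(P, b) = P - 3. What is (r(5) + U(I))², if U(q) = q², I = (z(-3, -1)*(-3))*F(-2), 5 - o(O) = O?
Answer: 251920384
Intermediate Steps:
z(P, b) = -3 + P
o(O) = 5 - O
F(V) = -5 + V (F(V) = (5 - V)/(-1) = (5 - V)*(-1) = -5 + V)
r(G) = -4 (r(G) = -2 - 2 = -4)
I = -126 (I = ((-3 - 3)*(-3))*(-5 - 2) = -6*(-3)*(-7) = 18*(-7) = -126)
(r(5) + U(I))² = (-4 + (-126)²)² = (-4 + 15876)² = 15872² = 251920384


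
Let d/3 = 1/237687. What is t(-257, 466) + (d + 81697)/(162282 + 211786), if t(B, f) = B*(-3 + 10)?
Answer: -26655275312207/14818516786 ≈ -1798.8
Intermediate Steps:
t(B, f) = 7*B (t(B, f) = B*7 = 7*B)
d = 1/79229 (d = 3/237687 = 3*(1/237687) = 1/79229 ≈ 1.2622e-5)
t(-257, 466) + (d + 81697)/(162282 + 211786) = 7*(-257) + (1/79229 + 81697)/(162282 + 211786) = -1799 + (6472771614/79229)/374068 = -1799 + (6472771614/79229)*(1/374068) = -1799 + 3236385807/14818516786 = -26655275312207/14818516786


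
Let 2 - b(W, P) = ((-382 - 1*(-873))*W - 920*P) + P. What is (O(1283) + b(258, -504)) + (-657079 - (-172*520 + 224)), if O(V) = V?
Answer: -1156432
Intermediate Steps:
b(W, P) = 2 - 491*W + 919*P (b(W, P) = 2 - (((-382 - 1*(-873))*W - 920*P) + P) = 2 - (((-382 + 873)*W - 920*P) + P) = 2 - ((491*W - 920*P) + P) = 2 - ((-920*P + 491*W) + P) = 2 - (-919*P + 491*W) = 2 + (-491*W + 919*P) = 2 - 491*W + 919*P)
(O(1283) + b(258, -504)) + (-657079 - (-172*520 + 224)) = (1283 + (2 - 491*258 + 919*(-504))) + (-657079 - (-172*520 + 224)) = (1283 + (2 - 126678 - 463176)) + (-657079 - (-89440 + 224)) = (1283 - 589852) + (-657079 - 1*(-89216)) = -588569 + (-657079 + 89216) = -588569 - 567863 = -1156432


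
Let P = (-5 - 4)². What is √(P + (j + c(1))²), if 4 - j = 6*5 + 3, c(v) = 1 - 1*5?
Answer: 3*√130 ≈ 34.205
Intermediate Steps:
c(v) = -4 (c(v) = 1 - 5 = -4)
j = -29 (j = 4 - (6*5 + 3) = 4 - (30 + 3) = 4 - 1*33 = 4 - 33 = -29)
P = 81 (P = (-9)² = 81)
√(P + (j + c(1))²) = √(81 + (-29 - 4)²) = √(81 + (-33)²) = √(81 + 1089) = √1170 = 3*√130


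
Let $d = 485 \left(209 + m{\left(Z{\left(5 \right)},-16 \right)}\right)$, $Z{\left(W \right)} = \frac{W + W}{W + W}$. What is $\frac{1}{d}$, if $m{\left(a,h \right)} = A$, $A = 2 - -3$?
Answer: $\frac{1}{103790} \approx 9.6348 \cdot 10^{-6}$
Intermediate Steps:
$A = 5$ ($A = 2 + 3 = 5$)
$Z{\left(W \right)} = 1$ ($Z{\left(W \right)} = \frac{2 W}{2 W} = 2 W \frac{1}{2 W} = 1$)
$m{\left(a,h \right)} = 5$
$d = 103790$ ($d = 485 \left(209 + 5\right) = 485 \cdot 214 = 103790$)
$\frac{1}{d} = \frac{1}{103790}$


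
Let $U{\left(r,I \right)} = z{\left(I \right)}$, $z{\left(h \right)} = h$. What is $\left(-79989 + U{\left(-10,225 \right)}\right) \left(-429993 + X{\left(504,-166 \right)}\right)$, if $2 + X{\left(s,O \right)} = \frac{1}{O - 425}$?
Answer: $\frac{6756729899048}{197} \approx 3.4298 \cdot 10^{10}$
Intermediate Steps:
$X{\left(s,O \right)} = -2 + \frac{1}{-425 + O}$ ($X{\left(s,O \right)} = -2 + \frac{1}{O - 425} = -2 + \frac{1}{-425 + O}$)
$U{\left(r,I \right)} = I$
$\left(-79989 + U{\left(-10,225 \right)}\right) \left(-429993 + X{\left(504,-166 \right)}\right) = \left(-79989 + 225\right) \left(-429993 + \frac{851 - -332}{-425 - 166}\right) = - 79764 \left(-429993 + \frac{851 + 332}{-591}\right) = - 79764 \left(-429993 - \frac{1183}{591}\right) = \left(-79764\right) \left(- \frac{254127046}{591}\right) = \frac{6756729899048}{197}$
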